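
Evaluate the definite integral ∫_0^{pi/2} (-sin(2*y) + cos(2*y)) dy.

-1

An antiderivative is F(y) = sin(2*y)/2 + cos(2*y)/2.
Then F(pi/2) - F(0) = (-1/2) - (1/2) = -1.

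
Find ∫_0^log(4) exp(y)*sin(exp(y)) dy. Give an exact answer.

Let u = exp(y), so du = exp(y) dy. When y = 0, u = 1; when y = log(4), u = 4.
The integral becomes ∫ sin(u) du from 1 to 4, with antiderivative -cos(u).
Back in y: F(y) = -cos(exp(y)).
Then F(log(4)) - F(0) = (-cos(4)) - (-cos(1)) = cos(1) - cos(4).

cos(1) - cos(4)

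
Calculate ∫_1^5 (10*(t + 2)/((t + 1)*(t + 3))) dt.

5*log(2) + 5*log(3)

Factor the denominator: t**2 + 4*t + 3 = (t + 3)(t + 1).
Partial fractions: 10*(t + 2)/((t + 1)*(t + 3)) = 5/(t + 3) + 5/(t + 1).
An antiderivative is F(t) = 5*log(t + 1) + 5*log(t + 3).
Then F(5) - F(1) = (5*log(3) + 20*log(2)) - (15*log(2)) = 5*log(2) + 5*log(3).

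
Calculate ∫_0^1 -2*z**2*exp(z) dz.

Integrate by parts twice (u = z^2, dv = -2*exp(z) dz).
An antiderivative is F(z) = (-2*z**2 + 4*z - 4)*exp(z).
Then F(1) - F(0) = (-2*E) - (-4) = 4 - 2*E.

4 - 2*E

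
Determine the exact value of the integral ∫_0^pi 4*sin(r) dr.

An antiderivative is F(r) = -4*cos(r).
Then F(pi) - F(0) = (4) - (-4) = 8.

8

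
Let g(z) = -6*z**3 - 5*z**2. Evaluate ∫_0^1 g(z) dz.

-19/6

By the power rule, an antiderivative is F(z) = -3*z**4/2 - 5*z**3/3.
Then F(1) - F(0) = (-19/6) - (0) = -19/6.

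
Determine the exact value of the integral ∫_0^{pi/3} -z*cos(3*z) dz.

Integrate by parts once (u = z, dv = -cos(3*z) dz).
An antiderivative is F(z) = -z*sin(3*z)/3 - cos(3*z)/9.
Then F(pi/3) - F(0) = (1/9) - (-1/9) = 2/9.

2/9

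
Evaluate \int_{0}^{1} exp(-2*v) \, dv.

An antiderivative is F(v) = -exp(-2*v)/2.
Then F(1) - F(0) = (-exp(-2)/2) - (-1/2) = -(1 - exp(2))*exp(-2)/2.

-(1 - exp(2))*exp(-2)/2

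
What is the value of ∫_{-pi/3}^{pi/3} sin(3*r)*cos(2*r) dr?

Use the identity sin(3*r)cos(2*r) = [sin(5*r) + sin(r)]/2.
An antiderivative is F(r) = -cos(r)/2 - cos(5*r)/10.
Then F(pi/3) - F(-pi/3) = (-3/10) - (-3/10) = 0.

0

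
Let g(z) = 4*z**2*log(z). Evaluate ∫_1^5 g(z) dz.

Integrate by parts once (u = ln z, dv = 4*z**2 dz).
An antiderivative is F(z) = 4*z**3*(3*log(z) - 1)/9.
Then F(5) - F(1) = (-500/9 + 500*log(5)/3) - (-4/9) = -496/9 + 500*log(5)/3.

-496/9 + 500*log(5)/3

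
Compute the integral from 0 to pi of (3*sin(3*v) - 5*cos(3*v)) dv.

2

An antiderivative is F(v) = -5*sin(3*v)/3 - cos(3*v).
Then F(pi) - F(0) = (1) - (-1) = 2.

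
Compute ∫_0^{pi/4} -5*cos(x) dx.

-5*sqrt(2)/2

An antiderivative is F(x) = -5*sin(x).
Then F(pi/4) - F(0) = (-5*sqrt(2)/2) - (0) = -5*sqrt(2)/2.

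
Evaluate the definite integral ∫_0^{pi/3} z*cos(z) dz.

-1/2 + sqrt(3)*pi/6

Integrate by parts once (u = z, dv = cos(z) dz).
An antiderivative is F(z) = z*sin(z) + cos(z).
Then F(pi/3) - F(0) = (1/2 + sqrt(3)*pi/6) - (1) = -1/2 + sqrt(3)*pi/6.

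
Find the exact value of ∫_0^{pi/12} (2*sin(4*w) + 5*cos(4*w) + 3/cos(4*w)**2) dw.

An antiderivative is F(w) = 5*sin(4*w)/4 - cos(4*w)/2 + 3*tan(4*w)/4.
Then F(pi/12) - F(0) = (-1/4 + 11*sqrt(3)/8) - (-1/2) = 1/4 + 11*sqrt(3)/8.

1/4 + 11*sqrt(3)/8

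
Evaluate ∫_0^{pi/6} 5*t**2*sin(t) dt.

Integrate by parts twice (u = t^2, dv = 5*sin(t) dt).
An antiderivative is F(t) = -5*t**2*cos(t) + 10*t*sin(t) + 10*cos(t).
Then F(pi/6) - F(0) = (-5*sqrt(3)*pi**2/72 + 5*pi/6 + 5*sqrt(3)) - (10) = -10 - 5*sqrt(3)*pi**2/72 + 5*pi/6 + 5*sqrt(3).

-10 - 5*sqrt(3)*pi**2/72 + 5*pi/6 + 5*sqrt(3)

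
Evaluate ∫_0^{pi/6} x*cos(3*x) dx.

Integrate by parts once (u = x, dv = cos(3*x) dx).
An antiderivative is F(x) = x*sin(3*x)/3 + cos(3*x)/9.
Then F(pi/6) - F(0) = (pi/18) - (1/9) = -1/9 + pi/18.

-1/9 + pi/18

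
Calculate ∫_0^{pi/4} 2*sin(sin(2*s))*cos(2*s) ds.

1 - cos(1)

Let u = sin(2*s), so du = 2*cos(2*s) ds. When s = 0, u = 0; when s = pi/4, u = 1.
The integral becomes ∫ sin(u) du from 0 to 1, with antiderivative -cos(u).
Back in s: F(s) = -cos(sin(2*s)).
Then F(pi/4) - F(0) = (-cos(1)) - (-1) = 1 - cos(1).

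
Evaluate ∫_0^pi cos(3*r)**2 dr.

Use the identity cos^2(3*r) = (1 + cos(6*r))/2.
An antiderivative is F(r) = r/2 + sin(6*r)/12.
Then F(pi) - F(0) = (pi/2) - (0) = pi/2.

pi/2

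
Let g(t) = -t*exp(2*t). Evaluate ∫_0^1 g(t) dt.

Integrate by parts once (u = t, dv = -exp(2*t) dt).
An antiderivative is F(t) = (-2*t + 1)*exp(2*t)/4.
Then F(1) - F(0) = (-exp(2)/4) - (1/4) = -exp(2)/4 - 1/4.

-exp(2)/4 - 1/4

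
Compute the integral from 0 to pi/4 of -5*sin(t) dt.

An antiderivative is F(t) = 5*cos(t).
Then F(pi/4) - F(0) = (5*sqrt(2)/2) - (5) = -5 + 5*sqrt(2)/2.

-5 + 5*sqrt(2)/2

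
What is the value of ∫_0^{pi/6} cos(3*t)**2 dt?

pi/12

Use the identity cos^2(3*t) = (1 + cos(6*t))/2.
An antiderivative is F(t) = t/2 + sin(6*t)/12.
Then F(pi/6) - F(0) = (pi/12) - (0) = pi/12.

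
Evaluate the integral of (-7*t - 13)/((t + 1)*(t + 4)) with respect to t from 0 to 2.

-7*log(3) + 5*log(2)

Factor the denominator: t**2 + 5*t + 4 = (t + 4)(t + 1).
Partial fractions: (-7*t - 13)/((t + 1)*(t + 4)) = -5/(t + 4) - 2/(t + 1).
An antiderivative is F(t) = -2*log(t + 1) - 5*log(t + 4).
Then F(2) - F(0) = (-7*log(3) - 5*log(2)) - (-10*log(2)) = -7*log(3) + 5*log(2).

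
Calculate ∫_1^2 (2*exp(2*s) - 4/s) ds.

-exp(2) - log(16) + exp(4)

An antiderivative is F(s) = exp(2*s) - 4*log(s).
Then F(2) - F(1) = (-log(16) + exp(4)) - (exp(2)) = -exp(2) - log(16) + exp(4).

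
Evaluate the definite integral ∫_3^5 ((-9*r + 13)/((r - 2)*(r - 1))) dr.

Factor the denominator: r**2 - 3*r + 2 = (r - 1)(r - 2).
Partial fractions: (-9*r + 13)/((r - 2)*(r - 1)) = -4/(r - 1) - 5/(r - 2).
An antiderivative is F(r) = -5*log(r - 2) - 4*log(r - 1).
Then F(5) - F(3) = (-8*log(2) - 5*log(3)) - (-log(16)) = -5*log(3) - 4*log(2).

-5*log(3) - 4*log(2)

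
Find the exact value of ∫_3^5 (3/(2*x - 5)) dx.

3*log(5)/2

An antiderivative is F(x) = 3*log(2*x - 5)/2.
Then F(5) - F(3) = (3*log(5)/2) - (0) = 3*log(5)/2.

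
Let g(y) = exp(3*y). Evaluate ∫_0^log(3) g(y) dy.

26/3

Let u = exp(y), so du = exp(y) dy. When y = 0, u = 1; when y = log(3), u = 3.
The integral becomes ∫ u**2 du from 1 to 3, with antiderivative u**3/3.
Back in y: F(y) = exp(3*y)/3.
Then F(log(3)) - F(0) = (9) - (1/3) = 26/3.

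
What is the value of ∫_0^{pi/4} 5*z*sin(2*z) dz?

5/4

Integrate by parts once (u = z, dv = 5*sin(2*z) dz).
An antiderivative is F(z) = -5*z*cos(2*z)/2 + 5*sin(2*z)/4.
Then F(pi/4) - F(0) = (5/4) - (0) = 5/4.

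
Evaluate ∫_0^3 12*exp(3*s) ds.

-4 + 4*exp(9)

Let u = 3*s, so du = 3 ds. When s = 0, u = 0; when s = 3, u = 9.
The integral becomes 4·∫ exp(u) du from 0 to 9, with antiderivative 4*exp(u).
Back in s: F(s) = 4*exp(3*s).
Then F(3) - F(0) = (4*exp(9)) - (4) = -4 + 4*exp(9).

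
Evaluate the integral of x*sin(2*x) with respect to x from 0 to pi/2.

pi/4

Integrate by parts once (u = x, dv = sin(2*x) dx).
An antiderivative is F(x) = -x*cos(2*x)/2 + sin(2*x)/4.
Then F(pi/2) - F(0) = (pi/4) - (0) = pi/4.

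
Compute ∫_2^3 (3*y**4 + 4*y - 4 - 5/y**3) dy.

By the power rule, an antiderivative is F(y) = 3*y**5/5 + 2*y**2 - 4*y + 5/(2*y**2).
Then F(3) - F(2) = (13687/90) - (793/40) = 47611/360.

47611/360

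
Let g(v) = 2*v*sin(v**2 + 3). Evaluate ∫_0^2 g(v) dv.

cos(3) - cos(7)

Let u = v**2 + 3, so du = 2*v dv. When v = 0, u = 3; when v = 2, u = 7.
The integral becomes ∫ sin(u) du from 3 to 7, with antiderivative -cos(u).
Back in v: F(v) = -cos(v**2 + 3).
Then F(2) - F(0) = (-cos(7)) - (-cos(3)) = cos(3) - cos(7).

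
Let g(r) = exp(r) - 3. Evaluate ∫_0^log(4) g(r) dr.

3 - log(64)

An antiderivative is F(r) = -3*r + exp(r).
Then F(log(4)) - F(0) = (4 - log(64)) - (1) = 3 - log(64).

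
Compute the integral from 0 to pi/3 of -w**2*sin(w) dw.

Integrate by parts twice (u = w^2, dv = -sin(w) dw).
An antiderivative is F(w) = w**2*cos(w) - 2*w*sin(w) - 2*cos(w).
Then F(pi/3) - F(0) = (-sqrt(3)*pi/3 - 1 + pi**2/18) - (-2) = -sqrt(3)*pi/3 + pi**2/18 + 1.

-sqrt(3)*pi/3 + pi**2/18 + 1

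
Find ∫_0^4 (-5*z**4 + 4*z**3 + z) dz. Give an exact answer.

-760

By the power rule, an antiderivative is F(z) = -z**5 + z**4 + z**2/2.
Then F(4) - F(0) = (-760) - (0) = -760.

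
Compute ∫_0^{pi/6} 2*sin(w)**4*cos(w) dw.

Let u = sin(w), so du = cos(w) dw. When w = 0, u = 0; when w = pi/6, u = 1/2.
The integral becomes 2·∫ u**4 du from 0 to 1/2, with antiderivative 2*u**5/5.
Back in w: F(w) = 2*sin(w)**5/5.
Then F(pi/6) - F(0) = (1/80) - (0) = 1/80.

1/80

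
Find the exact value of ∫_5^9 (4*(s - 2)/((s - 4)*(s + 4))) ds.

Factor the denominator: s**2 - 16 = (s + 4)(s - 4).
Partial fractions: 4*(s - 2)/((s - 4)*(s + 4)) = 3/(s + 4) + 1/(s - 4).
An antiderivative is F(s) = log(s - 4) + 3*log(s + 4).
Then F(9) - F(5) = (log(5) + 3*log(13)) - (6*log(3)) = -6*log(3) + log(5) + 3*log(13).

-6*log(3) + log(5) + 3*log(13)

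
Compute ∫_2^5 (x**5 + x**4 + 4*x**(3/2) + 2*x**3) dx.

-32*sqrt(2)/5 + 40*sqrt(5) + 17583/5

By the power rule, an antiderivative is F(x) = x**6/6 + 8*x**(5/2)/5 + x**5/5 + x**4/2.
Then F(5) - F(2) = (40*sqrt(5) + 10625/3) - (32*sqrt(2)/5 + 376/15) = -32*sqrt(2)/5 + 40*sqrt(5) + 17583/5.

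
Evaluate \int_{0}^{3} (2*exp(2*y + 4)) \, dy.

-exp(4) + exp(10)

Let u = 2*y + 4, so du = 2 dy. When y = 0, u = 4; when y = 3, u = 10.
The integral becomes ∫ exp(u) du from 4 to 10, with antiderivative exp(u).
Back in y: F(y) = exp(2*y + 4).
Then F(3) - F(0) = (exp(10)) - (exp(4)) = -exp(4) + exp(10).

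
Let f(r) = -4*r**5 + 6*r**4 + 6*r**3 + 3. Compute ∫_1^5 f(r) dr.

-28596/5

By the power rule, an antiderivative is F(r) = -2*r**6/3 + 6*r**5/5 + 3*r**4/2 + 3*r.
Then F(5) - F(1) = (-34285/6) - (151/30) = -28596/5.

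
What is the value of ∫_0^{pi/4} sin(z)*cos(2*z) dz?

Use the identity sin(z)cos(2*z) = [sin(3*z) + sin(-z)]/2.
An antiderivative is F(z) = cos(z)/2 - cos(3*z)/6.
Then F(pi/4) - F(0) = (sqrt(2)/3) - (1/3) = -1/3 + sqrt(2)/3.

-1/3 + sqrt(2)/3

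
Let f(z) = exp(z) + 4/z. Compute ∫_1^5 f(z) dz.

-exp(1) + 4*log(5) + exp(5)

An antiderivative is F(z) = exp(z) + 4*log(z).
Then F(5) - F(1) = (4*log(5) + exp(5)) - (exp(1)) = -exp(1) + 4*log(5) + exp(5).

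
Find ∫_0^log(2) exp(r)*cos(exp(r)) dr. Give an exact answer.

-sin(1) + sin(2)

Let u = exp(r), so du = exp(r) dr. When r = 0, u = 1; when r = log(2), u = 2.
The integral becomes ∫ cos(u) du from 1 to 2, with antiderivative sin(u).
Back in r: F(r) = sin(exp(r)).
Then F(log(2)) - F(0) = (sin(2)) - (sin(1)) = -sin(1) + sin(2).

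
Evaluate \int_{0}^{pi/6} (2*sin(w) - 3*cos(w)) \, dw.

An antiderivative is F(w) = -3*sin(w) - 2*cos(w).
Then F(pi/6) - F(0) = (-sqrt(3) - 3/2) - (-2) = 1/2 - sqrt(3).

1/2 - sqrt(3)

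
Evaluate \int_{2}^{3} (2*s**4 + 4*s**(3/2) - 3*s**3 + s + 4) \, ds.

-32*sqrt(2)/5 + 72*sqrt(3)/5 + 843/20

By the power rule, an antiderivative is F(s) = 8*s**(5/2)/5 + 2*s**5/5 - 3*s**4/4 + s**2/2 + 4*s.
Then F(3) - F(2) = (72*sqrt(3)/5 + 1059/20) - (32*sqrt(2)/5 + 54/5) = -32*sqrt(2)/5 + 72*sqrt(3)/5 + 843/20.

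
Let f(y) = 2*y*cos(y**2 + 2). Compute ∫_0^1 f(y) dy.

-sin(2) + sin(3)

Let u = y**2 + 2, so du = 2*y dy. When y = 0, u = 2; when y = 1, u = 3.
The integral becomes ∫ cos(u) du from 2 to 3, with antiderivative sin(u).
Back in y: F(y) = sin(y**2 + 2).
Then F(1) - F(0) = (sin(3)) - (sin(2)) = -sin(2) + sin(3).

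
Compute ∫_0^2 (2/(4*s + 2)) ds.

An antiderivative is F(s) = log(4*s + 2)/2.
Then F(2) - F(0) = (log(10)/2) - (log(2)/2) = log(5)/2.

log(5)/2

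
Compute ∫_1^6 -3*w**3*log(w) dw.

-972*log(3) - 972*log(2) + 3885/16

Integrate by parts once (u = ln w, dv = -3*w**3 dw).
An antiderivative is F(w) = -3*w**4*(4*log(w) - 1)/16.
Then F(6) - F(1) = (-972*log(3) - 972*log(2) + 243) - (3/16) = -972*log(3) - 972*log(2) + 3885/16.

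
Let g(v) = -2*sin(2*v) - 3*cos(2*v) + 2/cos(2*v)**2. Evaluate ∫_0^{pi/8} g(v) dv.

An antiderivative is F(v) = -3*sin(2*v)/2 + cos(2*v) + tan(2*v).
Then F(pi/8) - F(0) = (1 - sqrt(2)/4) - (1) = -sqrt(2)/4.

-sqrt(2)/4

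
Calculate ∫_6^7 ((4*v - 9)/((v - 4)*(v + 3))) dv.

Factor the denominator: v**2 - v - 12 = (v + 3)(v - 4).
Partial fractions: (4*v - 9)/((v - 4)*(v + 3)) = 3/(v + 3) + 1/(v - 4).
An antiderivative is F(v) = log(v - 4) + 3*log(v + 3).
Then F(7) - F(6) = (log(3) + 3*log(2) + 3*log(5)) - (log(2) + 6*log(3)) = -5*log(3) + 2*log(2) + 3*log(5).

-5*log(3) + 2*log(2) + 3*log(5)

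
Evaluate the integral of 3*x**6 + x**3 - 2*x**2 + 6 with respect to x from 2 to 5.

By the power rule, an antiderivative is F(x) = 3*x**7/7 + x**4/4 - 2*x**3/3 + 6*x.
Then F(5) - F(2) = (2821145/84) - (1376/21) = 938547/28.

938547/28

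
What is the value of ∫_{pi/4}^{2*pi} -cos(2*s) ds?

An antiderivative is F(s) = -sin(2*s)/2.
Then F(2*pi) - F(pi/4) = (0) - (-1/2) = 1/2.

1/2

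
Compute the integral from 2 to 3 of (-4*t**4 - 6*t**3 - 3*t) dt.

-1369/5

By the power rule, an antiderivative is F(t) = -4*t**5/5 - 3*t**4/2 - 3*t**2/2.
Then F(3) - F(2) = (-1647/5) - (-278/5) = -1369/5.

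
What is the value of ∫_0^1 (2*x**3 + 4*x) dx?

5/2

By the power rule, an antiderivative is F(x) = x**4/2 + 2*x**2.
Then F(1) - F(0) = (5/2) - (0) = 5/2.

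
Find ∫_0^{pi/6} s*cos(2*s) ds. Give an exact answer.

-1/8 + sqrt(3)*pi/24

Integrate by parts once (u = s, dv = cos(2*s) ds).
An antiderivative is F(s) = s*sin(2*s)/2 + cos(2*s)/4.
Then F(pi/6) - F(0) = (1/8 + sqrt(3)*pi/24) - (1/4) = -1/8 + sqrt(3)*pi/24.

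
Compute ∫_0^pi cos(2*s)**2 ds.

Use the identity cos^2(2*s) = (1 + cos(4*s))/2.
An antiderivative is F(s) = s/2 + sin(4*s)/8.
Then F(pi) - F(0) = (pi/2) - (0) = pi/2.

pi/2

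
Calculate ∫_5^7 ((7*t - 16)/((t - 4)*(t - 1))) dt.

-3*log(2) + 7*log(3)

Factor the denominator: t**2 - 5*t + 4 = (t - 1)(t - 4).
Partial fractions: (7*t - 16)/((t - 4)*(t - 1)) = 3/(t - 1) + 4/(t - 4).
An antiderivative is F(t) = 4*log(t - 4) + 3*log(t - 1).
Then F(7) - F(5) = (3*log(2) + 7*log(3)) - (log(64)) = -3*log(2) + 7*log(3).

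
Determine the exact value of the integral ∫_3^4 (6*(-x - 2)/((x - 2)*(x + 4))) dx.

-10*log(2) + 2*log(7)

Factor the denominator: x**2 + 2*x - 8 = (x + 4)(x - 2).
Partial fractions: 6*(-x - 2)/((x - 2)*(x + 4)) = -2/(x + 4) - 4/(x - 2).
An antiderivative is F(x) = -4*log(x - 2) - 2*log(x + 4).
Then F(4) - F(3) = (-10*log(2)) - (-log(49)) = -10*log(2) + 2*log(7).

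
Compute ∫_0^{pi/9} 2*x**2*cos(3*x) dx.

Integrate by parts twice (u = x^2, dv = 2*cos(3*x) dx).
An antiderivative is F(x) = 2*x**2*sin(3*x)/3 + 4*x*cos(3*x)/9 - 4*sin(3*x)/27.
Then F(pi/9) - F(0) = (-2*sqrt(3)/27 + sqrt(3)*pi**2/243 + 2*pi/81) - (0) = -2*sqrt(3)/27 + sqrt(3)*pi**2/243 + 2*pi/81.

-2*sqrt(3)/27 + sqrt(3)*pi**2/243 + 2*pi/81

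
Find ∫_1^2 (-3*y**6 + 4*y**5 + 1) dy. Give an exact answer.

-80/7

By the power rule, an antiderivative is F(y) = -3*y**7/7 + 2*y**6/3 + y.
Then F(2) - F(1) = (-214/21) - (26/21) = -80/7.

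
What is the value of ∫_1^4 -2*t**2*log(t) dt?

Integrate by parts once (u = ln t, dv = -2*t**2 dt).
An antiderivative is F(t) = -2*t**3*(3*log(t) - 1)/9.
Then F(4) - F(1) = (128/9 - 256*log(2)/3) - (2/9) = 14 - 256*log(2)/3.

14 - 256*log(2)/3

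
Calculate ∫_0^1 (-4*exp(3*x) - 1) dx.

1/3 - 4*exp(3)/3

An antiderivative is F(x) = -4*exp(3*x)/3 - x.
Then F(1) - F(0) = (-4*exp(3)/3 - 1) - (-4/3) = 1/3 - 4*exp(3)/3.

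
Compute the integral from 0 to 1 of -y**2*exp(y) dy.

Integrate by parts twice (u = y^2, dv = -exp(y) dy).
An antiderivative is F(y) = (-y**2 + 2*y - 2)*exp(y).
Then F(1) - F(0) = (-E) - (-2) = 2 - E.

2 - E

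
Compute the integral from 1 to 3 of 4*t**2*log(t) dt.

Integrate by parts once (u = ln t, dv = 4*t**2 dt).
An antiderivative is F(t) = 4*t**3*(3*log(t) - 1)/9.
Then F(3) - F(1) = (-12 + 36*log(3)) - (-4/9) = -104/9 + 36*log(3).

-104/9 + 36*log(3)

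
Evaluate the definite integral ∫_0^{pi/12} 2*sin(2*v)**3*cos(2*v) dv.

Let u = sin(2*v), so du = 2*cos(2*v) dv. When v = 0, u = 0; when v = pi/12, u = 1/2.
The integral becomes ∫ u**3 du from 0 to 1/2, with antiderivative u**4/4.
Back in v: F(v) = sin(2*v)**4/4.
Then F(pi/12) - F(0) = (1/64) - (0) = 1/64.

1/64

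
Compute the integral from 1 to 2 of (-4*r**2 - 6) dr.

By the power rule, an antiderivative is F(r) = -4*r**3/3 - 6*r.
Then F(2) - F(1) = (-68/3) - (-22/3) = -46/3.

-46/3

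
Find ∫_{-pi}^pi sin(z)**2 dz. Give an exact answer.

pi

Use the identity sin^2(z) = (1 - cos(2*z))/2.
An antiderivative is F(z) = z/2 - sin(2*z)/4.
Then F(pi) - F(-pi) = (pi/2) - (-pi/2) = pi.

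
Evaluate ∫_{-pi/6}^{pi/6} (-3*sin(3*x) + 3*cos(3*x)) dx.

An antiderivative is F(x) = sin(3*x) + cos(3*x).
Then F(pi/6) - F(-pi/6) = (1) - (-1) = 2.

2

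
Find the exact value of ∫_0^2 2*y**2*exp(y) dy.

Integrate by parts twice (u = y^2, dv = 2*exp(y) dy).
An antiderivative is F(y) = (2*y**2 - 4*y + 4)*exp(y).
Then F(2) - F(0) = (4*exp(2)) - (4) = -4 + 4*exp(2).

-4 + 4*exp(2)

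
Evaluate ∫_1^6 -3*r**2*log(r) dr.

Integrate by parts once (u = ln r, dv = -3*r**2 dr).
An antiderivative is F(r) = -r**3*(3*log(r) - 1)/3.
Then F(6) - F(1) = (-216*log(3) - 216*log(2) + 72) - (1/3) = -216*log(3) - 216*log(2) + 215/3.

-216*log(3) - 216*log(2) + 215/3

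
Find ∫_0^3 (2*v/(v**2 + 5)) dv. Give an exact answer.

Let u = v**2 + 5, so du = 2*v dv. When v = 0, u = 5; when v = 3, u = 14.
The integral becomes ∫ 1/u du from 5 to 14, with antiderivative log(u).
Back in v: F(v) = log(v**2 + 5).
Then F(3) - F(0) = (log(14)) - (log(5)) = log(14/5).

log(14/5)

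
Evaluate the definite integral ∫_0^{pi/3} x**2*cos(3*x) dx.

-2*pi/27

Integrate by parts twice (u = x^2, dv = cos(3*x) dx).
An antiderivative is F(x) = x**2*sin(3*x)/3 + 2*x*cos(3*x)/9 - 2*sin(3*x)/27.
Then F(pi/3) - F(0) = (-2*pi/27) - (0) = -2*pi/27.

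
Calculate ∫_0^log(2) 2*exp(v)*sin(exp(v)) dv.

-2*cos(2) + 2*cos(1)

Let u = exp(v), so du = exp(v) dv. When v = 0, u = 1; when v = log(2), u = 2.
The integral becomes 2·∫ sin(u) du from 1 to 2, with antiderivative -2*cos(u).
Back in v: F(v) = -2*cos(exp(v)).
Then F(log(2)) - F(0) = (-2*cos(2)) - (-2*cos(1)) = -2*cos(2) + 2*cos(1).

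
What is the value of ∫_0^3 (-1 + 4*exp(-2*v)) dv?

-1 - 2*exp(-6)

An antiderivative is F(v) = -v - 2*exp(-2*v).
Then F(3) - F(0) = (-3 - 2*exp(-6)) - (-2) = -1 - 2*exp(-6).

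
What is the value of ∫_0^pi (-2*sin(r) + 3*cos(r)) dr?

An antiderivative is F(r) = 3*sin(r) + 2*cos(r).
Then F(pi) - F(0) = (-2) - (2) = -4.

-4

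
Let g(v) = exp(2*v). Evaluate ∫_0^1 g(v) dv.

An antiderivative is F(v) = exp(2*v)/2.
Then F(1) - F(0) = (exp(2)/2) - (1/2) = -1/2 + exp(2)/2.

-1/2 + exp(2)/2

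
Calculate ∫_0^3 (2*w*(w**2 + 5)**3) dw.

37791/4

Let u = w**2 + 5, so du = 2*w dw. When w = 0, u = 5; when w = 3, u = 14.
The integral becomes ∫ u**3 du from 5 to 14, with antiderivative u**4/4.
Back in w: F(w) = (w**2 + 5)**4/4.
Then F(3) - F(0) = (9604) - (625/4) = 37791/4.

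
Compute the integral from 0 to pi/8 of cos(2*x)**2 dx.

Use the identity cos^2(2*x) = (1 + cos(4*x))/2.
An antiderivative is F(x) = x/2 + sin(4*x)/8.
Then F(pi/8) - F(0) = (1/8 + pi/16) - (0) = 1/8 + pi/16.

1/8 + pi/16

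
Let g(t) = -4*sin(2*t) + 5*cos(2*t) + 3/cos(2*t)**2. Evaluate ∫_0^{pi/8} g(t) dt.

-1/2 + 9*sqrt(2)/4

An antiderivative is F(t) = 5*sin(2*t)/2 + 2*cos(2*t) + 3*tan(2*t)/2.
Then F(pi/8) - F(0) = (3/2 + 9*sqrt(2)/4) - (2) = -1/2 + 9*sqrt(2)/4.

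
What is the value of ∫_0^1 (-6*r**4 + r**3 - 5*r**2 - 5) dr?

By the power rule, an antiderivative is F(r) = -6*r**5/5 + r**4/4 - 5*r**3/3 - 5*r.
Then F(1) - F(0) = (-457/60) - (0) = -457/60.

-457/60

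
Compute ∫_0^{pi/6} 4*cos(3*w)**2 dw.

Use the identity cos^2(3*w) = (1 + cos(6*w))/2.
An antiderivative is F(w) = 2*w + sin(6*w)/3.
Then F(pi/6) - F(0) = (pi/3) - (0) = pi/3.

pi/3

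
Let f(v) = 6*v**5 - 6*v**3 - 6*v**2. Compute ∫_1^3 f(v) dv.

556

By the power rule, an antiderivative is F(v) = v**6 - 3*v**4/2 - 2*v**3.
Then F(3) - F(1) = (1107/2) - (-5/2) = 556.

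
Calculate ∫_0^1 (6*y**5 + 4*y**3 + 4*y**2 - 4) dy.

By the power rule, an antiderivative is F(y) = y**6 + y**4 + 4*y**3/3 - 4*y.
Then F(1) - F(0) = (-2/3) - (0) = -2/3.

-2/3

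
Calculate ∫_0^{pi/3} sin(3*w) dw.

An antiderivative is F(w) = -cos(3*w)/3.
Then F(pi/3) - F(0) = (1/3) - (-1/3) = 2/3.

2/3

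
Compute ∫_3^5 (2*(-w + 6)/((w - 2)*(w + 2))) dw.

-4*log(7) + 2*log(3) + 4*log(5)

Factor the denominator: w**2 - 4 = (w + 2)(w - 2).
Partial fractions: 2*(-w + 6)/((w - 2)*(w + 2)) = -4/(w + 2) + 2/(w - 2).
An antiderivative is F(w) = 2*log(w - 2) - 4*log(w + 2).
Then F(5) - F(3) = (-4*log(7) + 2*log(3)) - (-4*log(5)) = -4*log(7) + 2*log(3) + 4*log(5).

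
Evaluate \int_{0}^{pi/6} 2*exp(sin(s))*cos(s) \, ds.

Let u = sin(s), so du = cos(s) ds. When s = 0, u = 0; when s = pi/6, u = 1/2.
The integral becomes 2·∫ exp(u) du from 0 to 1/2, with antiderivative 2*exp(u).
Back in s: F(s) = 2*exp(sin(s)).
Then F(pi/6) - F(0) = (2*exp(1/2)) - (2) = -2 + 2*exp(1/2).

-2 + 2*exp(1/2)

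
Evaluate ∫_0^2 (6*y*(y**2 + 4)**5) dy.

Let u = y**2 + 4, so du = 2*y dy. When y = 0, u = 4; when y = 2, u = 8.
The integral becomes 3·∫ u**5 du from 4 to 8, with antiderivative u**6/2.
Back in y: F(y) = (y**2 + 4)**6/2.
Then F(2) - F(0) = (131072) - (2048) = 129024.

129024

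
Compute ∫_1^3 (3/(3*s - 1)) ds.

log(4)

An antiderivative is F(s) = log(3*s - 1).
Then F(3) - F(1) = (log(8)) - (log(2)) = log(4).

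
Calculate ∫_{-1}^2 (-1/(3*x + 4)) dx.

An antiderivative is F(x) = -log(3*x + 4)/3.
Then F(2) - F(-1) = (-log(10)/3) - (0) = -log(10)/3.

-log(10)/3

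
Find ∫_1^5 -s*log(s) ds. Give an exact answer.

6 - 25*log(5)/2

Integrate by parts once (u = ln s, dv = -s ds).
An antiderivative is F(s) = -s**2*(2*log(s) - 1)/4.
Then F(5) - F(1) = (25/4 - 25*log(5)/2) - (1/4) = 6 - 25*log(5)/2.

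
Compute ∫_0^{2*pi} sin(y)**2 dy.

pi

Use the identity sin^2(y) = (1 - cos(2*y))/2.
An antiderivative is F(y) = y/2 - sin(2*y)/4.
Then F(2*pi) - F(0) = (pi) - (0) = pi.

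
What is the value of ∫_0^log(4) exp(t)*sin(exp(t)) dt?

Let u = exp(t), so du = exp(t) dt. When t = 0, u = 1; when t = log(4), u = 4.
The integral becomes ∫ sin(u) du from 1 to 4, with antiderivative -cos(u).
Back in t: F(t) = -cos(exp(t)).
Then F(log(4)) - F(0) = (-cos(4)) - (-cos(1)) = cos(1) - cos(4).

cos(1) - cos(4)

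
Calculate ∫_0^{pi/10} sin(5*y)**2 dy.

Use the identity sin^2(5*y) = (1 - cos(10*y))/2.
An antiderivative is F(y) = y/2 - sin(10*y)/20.
Then F(pi/10) - F(0) = (pi/20) - (0) = pi/20.

pi/20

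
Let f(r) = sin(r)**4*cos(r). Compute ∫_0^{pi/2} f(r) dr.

1/5

Let u = sin(r), so du = cos(r) dr. When r = 0, u = 0; when r = pi/2, u = 1.
The integral becomes ∫ u**4 du from 0 to 1, with antiderivative u**5/5.
Back in r: F(r) = sin(r)**5/5.
Then F(pi/2) - F(0) = (1/5) - (0) = 1/5.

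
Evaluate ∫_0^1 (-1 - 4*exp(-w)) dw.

-5 + 4*exp(-1)

An antiderivative is F(w) = -w + 4*exp(-w).
Then F(1) - F(0) = (-1 + 4*exp(-1)) - (4) = -5 + 4*exp(-1).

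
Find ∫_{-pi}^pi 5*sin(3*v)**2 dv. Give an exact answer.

5*pi

Use the identity sin^2(3*v) = (1 - cos(6*v))/2.
An antiderivative is F(v) = 5*v/2 - 5*sin(6*v)/12.
Then F(pi) - F(-pi) = (5*pi/2) - (-5*pi/2) = 5*pi.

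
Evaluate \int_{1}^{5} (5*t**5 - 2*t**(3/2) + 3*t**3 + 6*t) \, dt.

67804/5 - 20*sqrt(5)

By the power rule, an antiderivative is F(t) = 5*t**6/6 - 4*t**(5/2)/5 + 3*t**4/4 + 3*t**2.
Then F(5) - F(1) = (162775/12 - 20*sqrt(5)) - (227/60) = 67804/5 - 20*sqrt(5).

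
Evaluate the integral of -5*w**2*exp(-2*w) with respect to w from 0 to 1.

-5/4 + 25*exp(-2)/4

Integrate by parts twice (u = w^2, dv = -5*exp(-2*w) dw).
An antiderivative is F(w) = (10*w**2 + 10*w + 5)*exp(-2*w)/4.
Then F(1) - F(0) = (25*exp(-2)/4) - (5/4) = -5/4 + 25*exp(-2)/4.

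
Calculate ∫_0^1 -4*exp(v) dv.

4 - 4*E

An antiderivative is F(v) = -4*exp(v).
Then F(1) - F(0) = (-4*E) - (-4) = 4 - 4*E.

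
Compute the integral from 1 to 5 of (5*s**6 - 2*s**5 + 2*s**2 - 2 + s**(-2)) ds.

5320384/105

By the power rule, an antiderivative is F(s) = 5*s**7/7 - s**6/3 + 2*s**3/3 - 2*s - 1/s.
Then F(5) - F(1) = (1773393/35) - (-41/21) = 5320384/105.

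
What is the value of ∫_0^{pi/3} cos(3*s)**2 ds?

pi/6

Use the identity cos^2(3*s) = (1 + cos(6*s))/2.
An antiderivative is F(s) = s/2 + sin(6*s)/12.
Then F(pi/3) - F(0) = (pi/6) - (0) = pi/6.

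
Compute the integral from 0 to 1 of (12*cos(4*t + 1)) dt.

3*sin(5) - 3*sin(1)

Let u = 4*t + 1, so du = 4 dt. When t = 0, u = 1; when t = 1, u = 5.
The integral becomes 3·∫ cos(u) du from 1 to 5, with antiderivative 3*sin(u).
Back in t: F(t) = 3*sin(4*t + 1).
Then F(1) - F(0) = (3*sin(5)) - (3*sin(1)) = 3*sin(5) - 3*sin(1).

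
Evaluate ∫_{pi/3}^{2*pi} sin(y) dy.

An antiderivative is F(y) = -cos(y).
Then F(2*pi) - F(pi/3) = (-1) - (-1/2) = -1/2.

-1/2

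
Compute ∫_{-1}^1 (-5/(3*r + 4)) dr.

-5*log(7)/3

An antiderivative is F(r) = -5*log(3*r + 4)/3.
Then F(1) - F(-1) = (-5*log(7)/3) - (0) = -5*log(7)/3.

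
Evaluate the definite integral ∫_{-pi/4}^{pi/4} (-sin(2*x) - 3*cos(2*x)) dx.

-3

An antiderivative is F(x) = -3*sin(2*x)/2 + cos(2*x)/2.
Then F(pi/4) - F(-pi/4) = (-3/2) - (3/2) = -3.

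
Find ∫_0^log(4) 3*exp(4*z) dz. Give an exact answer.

765/4

Let u = exp(z), so du = exp(z) dz. When z = 0, u = 1; when z = log(4), u = 4.
The integral becomes 3·∫ u**3 du from 1 to 4, with antiderivative 3*u**4/4.
Back in z: F(z) = 3*exp(4*z)/4.
Then F(log(4)) - F(0) = (192) - (3/4) = 765/4.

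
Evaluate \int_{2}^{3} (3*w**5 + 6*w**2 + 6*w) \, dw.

By the power rule, an antiderivative is F(w) = w**6/2 + 2*w**3 + 3*w**2.
Then F(3) - F(2) = (891/2) - (60) = 771/2.

771/2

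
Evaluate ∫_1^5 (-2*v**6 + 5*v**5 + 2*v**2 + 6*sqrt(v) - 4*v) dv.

-194680/21 + 20*sqrt(5)

By the power rule, an antiderivative is F(v) = -2*v**7/7 + 5*v**6/6 + 4*v**(3/2) + 2*v**3/3 - 2*v**2.
Then F(5) - F(1) = (-389225/42 + 20*sqrt(5)) - (45/14) = -194680/21 + 20*sqrt(5).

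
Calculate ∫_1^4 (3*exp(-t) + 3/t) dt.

An antiderivative is F(t) = 3*log(t) - 3*exp(-t).
Then F(4) - F(1) = (-3*exp(-4) + 6*log(2)) - (-3*exp(-1)) = -3*exp(-4) + 3*exp(-1) + 6*log(2).

-3*exp(-4) + 3*exp(-1) + 6*log(2)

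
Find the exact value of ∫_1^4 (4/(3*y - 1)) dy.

An antiderivative is F(y) = 4*log(3*y - 1)/3.
Then F(4) - F(1) = (4*log(11)/3) - (4*log(2)/3) = -4*log(2)/3 + 4*log(11)/3.

-4*log(2)/3 + 4*log(11)/3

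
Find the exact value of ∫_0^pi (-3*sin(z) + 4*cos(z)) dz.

-6

An antiderivative is F(z) = 4*sin(z) + 3*cos(z).
Then F(pi) - F(0) = (-3) - (3) = -6.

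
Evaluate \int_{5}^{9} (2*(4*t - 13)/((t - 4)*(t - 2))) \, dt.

Factor the denominator: t**2 - 6*t + 8 = (t - 2)(t - 4).
Partial fractions: 2*(4*t - 13)/((t - 4)*(t - 2)) = 5/(t - 2) + 3/(t - 4).
An antiderivative is F(t) = 3*log(t - 4) + 5*log(t - 2).
Then F(9) - F(5) = (3*log(5) + 5*log(7)) - (5*log(3)) = -5*log(3) + 3*log(5) + 5*log(7).

-5*log(3) + 3*log(5) + 5*log(7)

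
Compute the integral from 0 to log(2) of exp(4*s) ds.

Let u = exp(s), so du = exp(s) ds. When s = 0, u = 1; when s = log(2), u = 2.
The integral becomes ∫ u**3 du from 1 to 2, with antiderivative u**4/4.
Back in s: F(s) = exp(4*s)/4.
Then F(log(2)) - F(0) = (4) - (1/4) = 15/4.

15/4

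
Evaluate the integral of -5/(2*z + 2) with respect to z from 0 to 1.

-5*log(2)/2

An antiderivative is F(z) = -5*log(2*z + 2)/2.
Then F(1) - F(0) = (-log(32)) - (-5*log(2)/2) = -5*log(2)/2.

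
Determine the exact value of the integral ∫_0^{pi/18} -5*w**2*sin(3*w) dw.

Integrate by parts twice (u = w^2, dv = -5*sin(3*w) dw).
An antiderivative is F(w) = 5*w**2*cos(3*w)/3 - 10*w*sin(3*w)/9 - 10*cos(3*w)/27.
Then F(pi/18) - F(0) = (-5*sqrt(3)/27 - 5*pi/162 + 5*sqrt(3)*pi**2/1944) - (-10/27) = -5*sqrt(3)/27 - 5*pi/162 + 5*sqrt(3)*pi**2/1944 + 10/27.

-5*sqrt(3)/27 - 5*pi/162 + 5*sqrt(3)*pi**2/1944 + 10/27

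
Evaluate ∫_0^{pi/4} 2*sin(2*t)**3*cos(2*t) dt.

Let u = sin(2*t), so du = 2*cos(2*t) dt. When t = 0, u = 0; when t = pi/4, u = 1.
The integral becomes ∫ u**3 du from 0 to 1, with antiderivative u**4/4.
Back in t: F(t) = sin(2*t)**4/4.
Then F(pi/4) - F(0) = (1/4) - (0) = 1/4.

1/4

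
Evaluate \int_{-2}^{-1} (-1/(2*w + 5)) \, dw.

An antiderivative is F(w) = -log(2*w + 5)/2.
Then F(-1) - F(-2) = (-log(3)/2) - (0) = -log(3)/2.

-log(3)/2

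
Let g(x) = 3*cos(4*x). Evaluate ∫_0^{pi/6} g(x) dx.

An antiderivative is F(x) = 3*sin(4*x)/4.
Then F(pi/6) - F(0) = (3*sqrt(3)/8) - (0) = 3*sqrt(3)/8.

3*sqrt(3)/8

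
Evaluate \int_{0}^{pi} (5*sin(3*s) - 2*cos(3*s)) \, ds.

An antiderivative is F(s) = -2*sin(3*s)/3 - 5*cos(3*s)/3.
Then F(pi) - F(0) = (5/3) - (-5/3) = 10/3.

10/3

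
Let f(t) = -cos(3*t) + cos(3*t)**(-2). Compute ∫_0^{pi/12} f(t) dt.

An antiderivative is F(t) = -sin(3*t)/3 + tan(3*t)/3.
Then F(pi/12) - F(0) = (1/3 - sqrt(2)/6) - (0) = 1/3 - sqrt(2)/6.

1/3 - sqrt(2)/6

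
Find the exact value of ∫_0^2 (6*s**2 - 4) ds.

8

By the power rule, an antiderivative is F(s) = 2*s**3 - 4*s.
Then F(2) - F(0) = (8) - (0) = 8.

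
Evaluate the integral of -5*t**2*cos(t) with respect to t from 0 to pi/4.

Integrate by parts twice (u = t^2, dv = -5*cos(t) dt).
An antiderivative is F(t) = -5*t**2*sin(t) - 10*t*cos(t) + 10*sin(t).
Then F(pi/4) - F(0) = (5*sqrt(2)*(-8*pi - pi**2 + 32)/32) - (0) = 5*sqrt(2)*(-8*pi - pi**2 + 32)/32.

5*sqrt(2)*(-8*pi - pi**2 + 32)/32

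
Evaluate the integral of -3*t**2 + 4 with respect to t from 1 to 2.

-3

By the power rule, an antiderivative is F(t) = -t**3 + 4*t.
Then F(2) - F(1) = (0) - (3) = -3.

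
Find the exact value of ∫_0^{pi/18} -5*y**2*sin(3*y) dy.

Integrate by parts twice (u = y^2, dv = -5*sin(3*y) dy).
An antiderivative is F(y) = 5*y**2*cos(3*y)/3 - 10*y*sin(3*y)/9 - 10*cos(3*y)/27.
Then F(pi/18) - F(0) = (-5*sqrt(3)/27 - 5*pi/162 + 5*sqrt(3)*pi**2/1944) - (-10/27) = -5*sqrt(3)/27 - 5*pi/162 + 5*sqrt(3)*pi**2/1944 + 10/27.

-5*sqrt(3)/27 - 5*pi/162 + 5*sqrt(3)*pi**2/1944 + 10/27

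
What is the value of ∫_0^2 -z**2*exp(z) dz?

2 - 2*exp(2)

Integrate by parts twice (u = z^2, dv = -exp(z) dz).
An antiderivative is F(z) = (-z**2 + 2*z - 2)*exp(z).
Then F(2) - F(0) = (-2*exp(2)) - (-2) = 2 - 2*exp(2).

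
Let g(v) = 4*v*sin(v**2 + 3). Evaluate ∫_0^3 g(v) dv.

2*cos(3) - 2*cos(12)

Let u = v**2 + 3, so du = 2*v dv. When v = 0, u = 3; when v = 3, u = 12.
The integral becomes 2·∫ sin(u) du from 3 to 12, with antiderivative -2*cos(u).
Back in v: F(v) = -2*cos(v**2 + 3).
Then F(3) - F(0) = (-2*cos(12)) - (-2*cos(3)) = 2*cos(3) - 2*cos(12).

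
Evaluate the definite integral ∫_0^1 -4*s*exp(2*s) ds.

-exp(2) - 1

Integrate by parts once (u = s, dv = -4*exp(2*s) ds).
An antiderivative is F(s) = (-2*s + 1)*exp(2*s).
Then F(1) - F(0) = (-exp(2)) - (1) = -exp(2) - 1.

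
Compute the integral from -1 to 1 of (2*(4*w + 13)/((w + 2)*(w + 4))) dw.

Factor the denominator: w**2 + 6*w + 8 = (w + 4)(w + 2).
Partial fractions: 2*(4*w + 13)/((w + 2)*(w + 4)) = 3/(w + 4) + 5/(w + 2).
An antiderivative is F(w) = 5*log(w + 2) + 3*log(w + 4).
Then F(1) - F(-1) = (3*log(5) + 5*log(3)) - (log(27)) = 2*log(3) + 3*log(5).

2*log(3) + 3*log(5)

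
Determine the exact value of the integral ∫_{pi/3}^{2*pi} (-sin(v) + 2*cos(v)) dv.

1/2 - sqrt(3)

An antiderivative is F(v) = 2*sin(v) + cos(v).
Then F(2*pi) - F(pi/3) = (1) - (1/2 + sqrt(3)) = 1/2 - sqrt(3).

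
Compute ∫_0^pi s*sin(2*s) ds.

-pi/2

Integrate by parts once (u = s, dv = sin(2*s) ds).
An antiderivative is F(s) = -s*cos(2*s)/2 + sin(2*s)/4.
Then F(pi) - F(0) = (-pi/2) - (0) = -pi/2.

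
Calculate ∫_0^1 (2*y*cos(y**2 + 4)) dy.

sin(5) - sin(4)

Let u = y**2 + 4, so du = 2*y dy. When y = 0, u = 4; when y = 1, u = 5.
The integral becomes ∫ cos(u) du from 4 to 5, with antiderivative sin(u).
Back in y: F(y) = sin(y**2 + 4).
Then F(1) - F(0) = (sin(5)) - (sin(4)) = sin(5) - sin(4).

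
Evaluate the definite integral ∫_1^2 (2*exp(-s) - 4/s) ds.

-4*log(2) - 2*exp(-2) + 2*exp(-1)

An antiderivative is F(s) = -4*log(s) - 2*exp(-s).
Then F(2) - F(1) = (-4*log(2) - 2*exp(-2)) - (-2*exp(-1)) = -4*log(2) - 2*exp(-2) + 2*exp(-1).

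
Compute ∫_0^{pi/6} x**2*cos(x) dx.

Integrate by parts twice (u = x^2, dv = cos(x) dx).
An antiderivative is F(x) = x**2*sin(x) + 2*x*cos(x) - 2*sin(x).
Then F(pi/6) - F(0) = (-1 + pi**2/72 + sqrt(3)*pi/6) - (0) = -1 + pi**2/72 + sqrt(3)*pi/6.

-1 + pi**2/72 + sqrt(3)*pi/6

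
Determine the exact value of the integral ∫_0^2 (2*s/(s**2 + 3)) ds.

Let u = s**2 + 3, so du = 2*s ds. When s = 0, u = 3; when s = 2, u = 7.
The integral becomes ∫ 1/u du from 3 to 7, with antiderivative log(u).
Back in s: F(s) = log(s**2 + 3).
Then F(2) - F(0) = (log(7)) - (log(3)) = log(7/3).

log(7/3)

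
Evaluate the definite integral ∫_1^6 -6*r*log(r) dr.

-108*log(3) - 108*log(2) + 105/2

Integrate by parts once (u = ln r, dv = -6*r dr).
An antiderivative is F(r) = -3*r**2*(2*log(r) - 1)/2.
Then F(6) - F(1) = (-108*log(3) - 108*log(2) + 54) - (3/2) = -108*log(3) - 108*log(2) + 105/2.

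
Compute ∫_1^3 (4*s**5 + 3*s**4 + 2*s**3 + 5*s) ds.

By the power rule, an antiderivative is F(s) = 2*s**6/3 + 3*s**5/5 + s**4/2 + 5*s**2/2.
Then F(3) - F(1) = (3474/5) - (64/15) = 10358/15.

10358/15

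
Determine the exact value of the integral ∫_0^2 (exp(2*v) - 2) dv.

An antiderivative is F(v) = exp(2*v)/2 - 2*v.
Then F(2) - F(0) = (-4 + exp(4)/2) - (1/2) = -9/2 + exp(4)/2.

-9/2 + exp(4)/2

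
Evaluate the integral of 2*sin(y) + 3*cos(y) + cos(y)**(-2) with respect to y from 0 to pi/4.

An antiderivative is F(y) = 3*sin(y) - 2*cos(y) + tan(y).
Then F(pi/4) - F(0) = (sqrt(2)/2 + 1) - (-2) = sqrt(2)/2 + 3.

sqrt(2)/2 + 3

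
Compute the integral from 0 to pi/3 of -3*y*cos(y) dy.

Integrate by parts once (u = y, dv = -3*cos(y) dy).
An antiderivative is F(y) = -3*y*sin(y) - 3*cos(y).
Then F(pi/3) - F(0) = (-sqrt(3)*pi/2 - 3/2) - (-3) = -sqrt(3)*pi/2 + 3/2.

-sqrt(3)*pi/2 + 3/2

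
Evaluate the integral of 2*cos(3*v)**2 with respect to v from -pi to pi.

2*pi

Use the identity cos^2(3*v) = (1 + cos(6*v))/2.
An antiderivative is F(v) = v + sin(6*v)/6.
Then F(pi) - F(-pi) = (pi) - (-pi) = 2*pi.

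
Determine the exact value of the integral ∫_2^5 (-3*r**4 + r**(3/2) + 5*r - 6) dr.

-18213/10 - 8*sqrt(2)/5 + 10*sqrt(5)

By the power rule, an antiderivative is F(r) = 2*r**(5/2)/5 - 3*r**5/5 + 5*r**2/2 - 6*r.
Then F(5) - F(2) = (-3685/2 + 10*sqrt(5)) - (-106/5 + 8*sqrt(2)/5) = -18213/10 - 8*sqrt(2)/5 + 10*sqrt(5).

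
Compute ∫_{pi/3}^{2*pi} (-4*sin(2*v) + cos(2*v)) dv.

3 - sqrt(3)/4

An antiderivative is F(v) = sin(2*v)/2 + 2*cos(2*v).
Then F(2*pi) - F(pi/3) = (2) - (-1 + sqrt(3)/4) = 3 - sqrt(3)/4.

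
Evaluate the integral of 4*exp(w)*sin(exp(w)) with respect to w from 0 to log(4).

Let u = exp(w), so du = exp(w) dw. When w = 0, u = 1; when w = log(4), u = 4.
The integral becomes 4·∫ sin(u) du from 1 to 4, with antiderivative -4*cos(u).
Back in w: F(w) = -4*cos(exp(w)).
Then F(log(4)) - F(0) = (-4*cos(4)) - (-4*cos(1)) = 4*cos(1) - 4*cos(4).

4*cos(1) - 4*cos(4)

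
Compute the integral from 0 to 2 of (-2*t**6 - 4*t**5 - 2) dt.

By the power rule, an antiderivative is F(t) = -2*t**7/7 - 2*t**6/3 - 2*t.
Then F(2) - F(0) = (-1748/21) - (0) = -1748/21.

-1748/21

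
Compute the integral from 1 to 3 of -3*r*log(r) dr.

6 - 27*log(3)/2

Integrate by parts once (u = ln r, dv = -3*r dr).
An antiderivative is F(r) = -3*r**2*(2*log(r) - 1)/4.
Then F(3) - F(1) = (27/4 - 27*log(3)/2) - (3/4) = 6 - 27*log(3)/2.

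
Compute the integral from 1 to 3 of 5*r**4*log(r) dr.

Integrate by parts once (u = ln r, dv = 5*r**4 dr).
An antiderivative is F(r) = r**5*(5*log(r) - 1)/5.
Then F(3) - F(1) = (-243/5 + 243*log(3)) - (-1/5) = -242/5 + 243*log(3).

-242/5 + 243*log(3)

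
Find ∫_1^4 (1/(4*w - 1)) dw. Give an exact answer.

An antiderivative is F(w) = log(4*w - 1)/4.
Then F(4) - F(1) = (log(15)/4) - (log(3)/4) = log(5)/4.

log(5)/4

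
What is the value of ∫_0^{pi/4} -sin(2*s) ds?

-1/2

An antiderivative is F(s) = cos(2*s)/2.
Then F(pi/4) - F(0) = (0) - (1/2) = -1/2.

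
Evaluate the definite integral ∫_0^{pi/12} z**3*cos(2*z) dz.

-3*sqrt(3)/16 - pi/32 + pi**3/6912 + sqrt(3)*pi**2/384 + 3/8

Integrate by parts 3 times (u = z^3, dv = cos(2*z) dz).
An antiderivative is F(z) = z**3*sin(2*z)/2 + 3*z**2*cos(2*z)/4 - 3*z*sin(2*z)/4 - 3*cos(2*z)/8.
Then F(pi/12) - F(0) = (-3*sqrt(3)/16 - pi/32 + pi**3/6912 + sqrt(3)*pi**2/384) - (-3/8) = -3*sqrt(3)/16 - pi/32 + pi**3/6912 + sqrt(3)*pi**2/384 + 3/8.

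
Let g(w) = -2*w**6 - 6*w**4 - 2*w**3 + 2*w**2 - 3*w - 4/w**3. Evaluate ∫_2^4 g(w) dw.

-4986251/840

By the power rule, an antiderivative is F(w) = -2*w**7/7 - 6*w**5/5 - w**4/2 + 2*w**3/3 - 3*w**2/2 + 2/w**2.
Then F(4) - F(2) = (-5056087/840) - (-17459/210) = -4986251/840.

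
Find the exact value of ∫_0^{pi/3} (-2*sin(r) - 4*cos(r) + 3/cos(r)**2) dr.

An antiderivative is F(r) = -4*sin(r) + 2*cos(r) + 3*tan(r).
Then F(pi/3) - F(0) = (1 + sqrt(3)) - (2) = -1 + sqrt(3).

-1 + sqrt(3)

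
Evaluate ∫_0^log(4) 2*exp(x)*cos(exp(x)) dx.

Let u = exp(x), so du = exp(x) dx. When x = 0, u = 1; when x = log(4), u = 4.
The integral becomes 2·∫ cos(u) du from 1 to 4, with antiderivative 2*sin(u).
Back in x: F(x) = 2*sin(exp(x)).
Then F(log(4)) - F(0) = (2*sin(4)) - (2*sin(1)) = -2*sin(1) + 2*sin(4).

-2*sin(1) + 2*sin(4)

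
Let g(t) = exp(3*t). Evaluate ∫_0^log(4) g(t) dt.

21

Let u = exp(t), so du = exp(t) dt. When t = 0, u = 1; when t = log(4), u = 4.
The integral becomes ∫ u**2 du from 1 to 4, with antiderivative u**3/3.
Back in t: F(t) = exp(3*t)/3.
Then F(log(4)) - F(0) = (64/3) - (1/3) = 21.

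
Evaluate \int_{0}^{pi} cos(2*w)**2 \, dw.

Use the identity cos^2(2*w) = (1 + cos(4*w))/2.
An antiderivative is F(w) = w/2 + sin(4*w)/8.
Then F(pi) - F(0) = (pi/2) - (0) = pi/2.

pi/2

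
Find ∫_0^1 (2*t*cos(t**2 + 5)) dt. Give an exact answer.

sin(6) - sin(5)

Let u = t**2 + 5, so du = 2*t dt. When t = 0, u = 5; when t = 1, u = 6.
The integral becomes ∫ cos(u) du from 5 to 6, with antiderivative sin(u).
Back in t: F(t) = sin(t**2 + 5).
Then F(1) - F(0) = (sin(6)) - (sin(5)) = sin(6) - sin(5).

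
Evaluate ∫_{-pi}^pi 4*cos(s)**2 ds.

4*pi

Use the identity cos^2(s) = (1 + cos(2*s))/2.
An antiderivative is F(s) = 2*s + sin(2*s).
Then F(pi) - F(-pi) = (2*pi) - (-2*pi) = 4*pi.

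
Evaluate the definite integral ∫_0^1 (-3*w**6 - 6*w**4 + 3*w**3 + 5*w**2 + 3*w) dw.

By the power rule, an antiderivative is F(w) = -3*w**7/7 - 6*w**5/5 + 3*w**4/4 + 5*w**3/3 + 3*w**2/2.
Then F(1) - F(0) = (961/420) - (0) = 961/420.

961/420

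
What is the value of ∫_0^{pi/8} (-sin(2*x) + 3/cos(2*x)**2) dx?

sqrt(2)/4 + 1

An antiderivative is F(x) = cos(2*x)/2 + 3*tan(2*x)/2.
Then F(pi/8) - F(0) = (sqrt(2)/4 + 3/2) - (1/2) = sqrt(2)/4 + 1.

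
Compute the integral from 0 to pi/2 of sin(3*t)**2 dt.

pi/4

Use the identity sin^2(3*t) = (1 - cos(6*t))/2.
An antiderivative is F(t) = t/2 - sin(6*t)/12.
Then F(pi/2) - F(0) = (pi/4) - (0) = pi/4.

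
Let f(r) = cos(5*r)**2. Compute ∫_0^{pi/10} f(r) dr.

pi/20

Use the identity cos^2(5*r) = (1 + cos(10*r))/2.
An antiderivative is F(r) = r/2 + sin(10*r)/20.
Then F(pi/10) - F(0) = (pi/20) - (0) = pi/20.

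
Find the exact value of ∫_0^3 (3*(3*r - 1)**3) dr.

Let u = 3*r - 1, so du = 3 dr. When r = 0, u = -1; when r = 3, u = 8.
The integral becomes ∫ u**3 du from -1 to 8, with antiderivative u**4/4.
Back in r: F(r) = (3*r - 1)**4/4.
Then F(3) - F(0) = (1024) - (1/4) = 4095/4.

4095/4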